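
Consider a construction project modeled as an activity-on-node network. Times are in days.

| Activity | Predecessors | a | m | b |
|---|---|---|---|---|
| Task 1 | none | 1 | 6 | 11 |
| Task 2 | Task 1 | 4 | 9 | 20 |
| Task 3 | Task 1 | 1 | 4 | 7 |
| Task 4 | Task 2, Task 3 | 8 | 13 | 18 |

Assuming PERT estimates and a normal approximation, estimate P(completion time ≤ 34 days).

0.920

te_Task 1 = (1 + 4·6 + 11)/6 = 36/6 = 6; σ²_Task 1 = ((11−1)/6)² = 2.778
te_Task 2 = (4 + 4·9 + 20)/6 = 60/6 = 10; σ²_Task 2 = ((20−4)/6)² = 7.111
te_Task 3 = (1 + 4·4 + 7)/6 = 24/6 = 4; σ²_Task 3 = ((7−1)/6)² = 1.000
te_Task 4 = (8 + 4·13 + 18)/6 = 78/6 = 13; σ²_Task 4 = ((18−8)/6)² = 2.778

Forward pass:
ES_Task 1 = 0; EF_Task 1 = 6
ES_Task 2 = 6; EF_Task 2 = 6+10 = 16
ES_Task 3 = 6; EF_Task 3 = 6+4 = 10
ES_Task 4 = max(EF_Task 2=16, EF_Task 3=10) = 16; EF_Task 4 = 16+13 = 29
Expected project duration μ = 29 days. Critical path: Task 1 → Task 2 → Task 4.

Variance along critical path = 2.778 + 7.111 + 2.778 = 12.667; σ = √12.667 = 3.559 days.
Z = (34 − 29) / 3.559 = 1.405
P(T ≤ 34) = Φ(1.405) ≈ 0.920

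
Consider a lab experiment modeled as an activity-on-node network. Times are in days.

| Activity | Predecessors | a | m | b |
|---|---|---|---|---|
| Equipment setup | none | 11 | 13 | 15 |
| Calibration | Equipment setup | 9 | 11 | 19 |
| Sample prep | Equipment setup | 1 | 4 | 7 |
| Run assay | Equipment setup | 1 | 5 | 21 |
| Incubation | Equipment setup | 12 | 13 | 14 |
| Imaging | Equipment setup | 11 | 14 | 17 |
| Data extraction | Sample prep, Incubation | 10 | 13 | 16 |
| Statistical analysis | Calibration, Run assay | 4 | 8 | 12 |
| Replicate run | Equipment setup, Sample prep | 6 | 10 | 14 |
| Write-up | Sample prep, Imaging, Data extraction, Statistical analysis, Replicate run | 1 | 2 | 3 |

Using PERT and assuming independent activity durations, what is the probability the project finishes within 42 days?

0.781

te_Equipment setup = (11 + 4·13 + 15)/6 = 78/6 = 13; σ²_Equipment setup = ((15−11)/6)² = 0.444
te_Calibration = (9 + 4·11 + 19)/6 = 72/6 = 12; σ²_Calibration = ((19−9)/6)² = 2.778
te_Sample prep = (1 + 4·4 + 7)/6 = 24/6 = 4; σ²_Sample prep = ((7−1)/6)² = 1.000
te_Run assay = (1 + 4·5 + 21)/6 = 42/6 = 7; σ²_Run assay = ((21−1)/6)² = 11.111
te_Incubation = (12 + 4·13 + 14)/6 = 78/6 = 13; σ²_Incubation = ((14−12)/6)² = 0.111
te_Imaging = (11 + 4·14 + 17)/6 = 84/6 = 14; σ²_Imaging = ((17−11)/6)² = 1.000
te_Data extraction = (10 + 4·13 + 16)/6 = 78/6 = 13; σ²_Data extraction = ((16−10)/6)² = 1.000
te_Statistical analysis = (4 + 4·8 + 12)/6 = 48/6 = 8; σ²_Statistical analysis = ((12−4)/6)² = 1.778
te_Replicate run = (6 + 4·10 + 14)/6 = 60/6 = 10; σ²_Replicate run = ((14−6)/6)² = 1.778
te_Write-up = (1 + 4·2 + 3)/6 = 12/6 = 2; σ²_Write-up = ((3−1)/6)² = 0.111

Forward pass:
ES_Equipment setup = 0; EF_Equipment setup = 13
ES_Calibration = 13; EF_Calibration = 13+12 = 25
ES_Sample prep = 13; EF_Sample prep = 13+4 = 17
ES_Run assay = 13; EF_Run assay = 13+7 = 20
ES_Incubation = 13; EF_Incubation = 13+13 = 26
ES_Imaging = 13; EF_Imaging = 13+14 = 27
ES_Data extraction = max(EF_Sample prep=17, EF_Incubation=26) = 26; EF_Data extraction = 26+13 = 39
ES_Statistical analysis = max(EF_Calibration=25, EF_Run assay=20) = 25; EF_Statistical analysis = 25+8 = 33
ES_Replicate run = max(EF_Equipment setup=13, EF_Sample prep=17) = 17; EF_Replicate run = 17+10 = 27
ES_Write-up = max(EF_Sample prep=17, EF_Imaging=27, EF_Data extraction=39, EF_Statistical analysis=33, EF_Replicate run=27) = 39; EF_Write-up = 39+2 = 41
Expected project duration μ = 41 days. Critical path: Equipment setup → Incubation → Data extraction → Write-up.

Variance along critical path = 0.444 + 0.111 + 1.000 + 0.111 = 1.667; σ = √1.667 = 1.291 days.
Z = (42 − 41) / 1.291 = 0.775
P(T ≤ 42) = Φ(0.775) ≈ 0.781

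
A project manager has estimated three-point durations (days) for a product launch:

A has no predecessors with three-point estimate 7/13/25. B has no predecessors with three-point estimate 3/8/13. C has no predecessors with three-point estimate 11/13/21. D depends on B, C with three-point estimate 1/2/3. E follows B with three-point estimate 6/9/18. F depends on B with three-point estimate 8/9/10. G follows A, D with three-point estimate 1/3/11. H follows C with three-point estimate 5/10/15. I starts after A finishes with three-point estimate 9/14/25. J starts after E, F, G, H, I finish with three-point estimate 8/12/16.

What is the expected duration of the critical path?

te_A = (7 + 4·13 + 25)/6 = 84/6 = 14
te_B = (3 + 4·8 + 13)/6 = 48/6 = 8
te_C = (11 + 4·13 + 21)/6 = 84/6 = 14
te_D = (1 + 4·2 + 3)/6 = 12/6 = 2
te_E = (6 + 4·9 + 18)/6 = 60/6 = 10
te_F = (8 + 4·9 + 10)/6 = 54/6 = 9
te_G = (1 + 4·3 + 11)/6 = 24/6 = 4
te_H = (5 + 4·10 + 15)/6 = 60/6 = 10
te_I = (9 + 4·14 + 25)/6 = 90/6 = 15
te_J = (8 + 4·12 + 16)/6 = 72/6 = 12

Forward pass:
ES_A = 0; EF_A = 14
ES_B = 0; EF_B = 8
ES_C = 0; EF_C = 14
ES_D = max(EF_B=8, EF_C=14) = 14; EF_D = 14+2 = 16
ES_E = 8; EF_E = 8+10 = 18
ES_F = 8; EF_F = 8+9 = 17
ES_G = max(EF_A=14, EF_D=16) = 16; EF_G = 16+4 = 20
ES_H = 14; EF_H = 14+10 = 24
ES_I = 14; EF_I = 14+15 = 29
ES_J = max(EF_E=18, EF_F=17, EF_G=20, EF_H=24, EF_I=29) = 29; EF_J = 29+12 = 41
Expected project duration μ = 41 days. Critical path: A → I → J.

41 days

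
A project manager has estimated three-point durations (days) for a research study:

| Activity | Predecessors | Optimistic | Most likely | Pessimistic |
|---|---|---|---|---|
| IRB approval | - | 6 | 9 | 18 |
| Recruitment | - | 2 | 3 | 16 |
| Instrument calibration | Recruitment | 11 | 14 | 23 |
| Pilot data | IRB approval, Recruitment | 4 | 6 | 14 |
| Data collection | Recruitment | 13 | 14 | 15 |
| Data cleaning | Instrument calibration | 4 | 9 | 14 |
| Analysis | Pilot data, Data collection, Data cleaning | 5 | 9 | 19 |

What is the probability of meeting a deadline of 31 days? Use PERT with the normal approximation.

0.028

te_IRB approval = (6 + 4·9 + 18)/6 = 60/6 = 10; σ²_IRB approval = ((18−6)/6)² = 4.000
te_Recruitment = (2 + 4·3 + 16)/6 = 30/6 = 5; σ²_Recruitment = ((16−2)/6)² = 5.444
te_Instrument calibration = (11 + 4·14 + 23)/6 = 90/6 = 15; σ²_Instrument calibration = ((23−11)/6)² = 4.000
te_Pilot data = (4 + 4·6 + 14)/6 = 42/6 = 7; σ²_Pilot data = ((14−4)/6)² = 2.778
te_Data collection = (13 + 4·14 + 15)/6 = 84/6 = 14; σ²_Data collection = ((15−13)/6)² = 0.111
te_Data cleaning = (4 + 4·9 + 14)/6 = 54/6 = 9; σ²_Data cleaning = ((14−4)/6)² = 2.778
te_Analysis = (5 + 4·9 + 19)/6 = 60/6 = 10; σ²_Analysis = ((19−5)/6)² = 5.444

Forward pass:
ES_IRB approval = 0; EF_IRB approval = 10
ES_Recruitment = 0; EF_Recruitment = 5
ES_Instrument calibration = 5; EF_Instrument calibration = 5+15 = 20
ES_Pilot data = max(EF_IRB approval=10, EF_Recruitment=5) = 10; EF_Pilot data = 10+7 = 17
ES_Data collection = 5; EF_Data collection = 5+14 = 19
ES_Data cleaning = 20; EF_Data cleaning = 20+9 = 29
ES_Analysis = max(EF_Pilot data=17, EF_Data collection=19, EF_Data cleaning=29) = 29; EF_Analysis = 29+10 = 39
Expected project duration μ = 39 days. Critical path: Recruitment → Instrument calibration → Data cleaning → Analysis.

Variance along critical path = 5.444 + 4.000 + 2.778 + 5.444 = 17.667; σ = √17.667 = 4.203 days.
Z = (31 − 39) / 4.203 = -1.903
P(T ≤ 31) = Φ(-1.903) ≈ 0.028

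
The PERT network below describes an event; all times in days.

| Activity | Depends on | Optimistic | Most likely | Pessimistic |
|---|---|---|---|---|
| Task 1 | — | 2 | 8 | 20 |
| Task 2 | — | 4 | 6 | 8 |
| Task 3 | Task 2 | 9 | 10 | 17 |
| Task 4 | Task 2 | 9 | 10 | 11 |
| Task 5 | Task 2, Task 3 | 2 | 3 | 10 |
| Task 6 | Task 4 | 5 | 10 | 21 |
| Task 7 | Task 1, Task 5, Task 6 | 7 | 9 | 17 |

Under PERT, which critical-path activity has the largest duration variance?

te_Task 1 = (2 + 4·8 + 20)/6 = 54/6 = 9; σ²_Task 1 = ((20−2)/6)² = 9.000
te_Task 2 = (4 + 4·6 + 8)/6 = 36/6 = 6; σ²_Task 2 = ((8−4)/6)² = 0.444
te_Task 3 = (9 + 4·10 + 17)/6 = 66/6 = 11; σ²_Task 3 = ((17−9)/6)² = 1.778
te_Task 4 = (9 + 4·10 + 11)/6 = 60/6 = 10; σ²_Task 4 = ((11−9)/6)² = 0.111
te_Task 5 = (2 + 4·3 + 10)/6 = 24/6 = 4; σ²_Task 5 = ((10−2)/6)² = 1.778
te_Task 6 = (5 + 4·10 + 21)/6 = 66/6 = 11; σ²_Task 6 = ((21−5)/6)² = 7.111
te_Task 7 = (7 + 4·9 + 17)/6 = 60/6 = 10; σ²_Task 7 = ((17−7)/6)² = 2.778

Forward pass:
ES_Task 1 = 0; EF_Task 1 = 9
ES_Task 2 = 0; EF_Task 2 = 6
ES_Task 3 = 6; EF_Task 3 = 6+11 = 17
ES_Task 4 = 6; EF_Task 4 = 6+10 = 16
ES_Task 5 = max(EF_Task 2=6, EF_Task 3=17) = 17; EF_Task 5 = 17+4 = 21
ES_Task 6 = 16; EF_Task 6 = 16+11 = 27
ES_Task 7 = max(EF_Task 1=9, EF_Task 5=21, EF_Task 6=27) = 27; EF_Task 7 = 27+10 = 37
Expected project duration μ = 37 days. Critical path: Task 2 → Task 4 → Task 6 → Task 7.

Variances on critical path: σ²_Task 2=0.444, σ²_Task 4=0.111, σ²_Task 6=7.111, σ²_Task 7=2.778.
Largest is σ²_Task 6 = 7.111.

Task 6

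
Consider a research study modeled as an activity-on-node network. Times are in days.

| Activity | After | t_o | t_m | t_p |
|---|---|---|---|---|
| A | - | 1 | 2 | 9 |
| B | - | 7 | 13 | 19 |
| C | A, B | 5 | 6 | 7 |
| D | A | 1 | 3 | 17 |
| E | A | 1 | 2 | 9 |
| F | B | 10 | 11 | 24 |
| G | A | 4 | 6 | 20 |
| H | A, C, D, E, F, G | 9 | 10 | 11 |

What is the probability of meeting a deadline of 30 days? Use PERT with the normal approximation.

0.026

te_A = (1 + 4·2 + 9)/6 = 18/6 = 3; σ²_A = ((9−1)/6)² = 1.778
te_B = (7 + 4·13 + 19)/6 = 78/6 = 13; σ²_B = ((19−7)/6)² = 4.000
te_C = (5 + 4·6 + 7)/6 = 36/6 = 6; σ²_C = ((7−5)/6)² = 0.111
te_D = (1 + 4·3 + 17)/6 = 30/6 = 5; σ²_D = ((17−1)/6)² = 7.111
te_E = (1 + 4·2 + 9)/6 = 18/6 = 3; σ²_E = ((9−1)/6)² = 1.778
te_F = (10 + 4·11 + 24)/6 = 78/6 = 13; σ²_F = ((24−10)/6)² = 5.444
te_G = (4 + 4·6 + 20)/6 = 48/6 = 8; σ²_G = ((20−4)/6)² = 7.111
te_H = (9 + 4·10 + 11)/6 = 60/6 = 10; σ²_H = ((11−9)/6)² = 0.111

Forward pass:
ES_A = 0; EF_A = 3
ES_B = 0; EF_B = 13
ES_C = max(EF_A=3, EF_B=13) = 13; EF_C = 13+6 = 19
ES_D = 3; EF_D = 3+5 = 8
ES_E = 3; EF_E = 3+3 = 6
ES_F = 13; EF_F = 13+13 = 26
ES_G = 3; EF_G = 3+8 = 11
ES_H = max(EF_A=3, EF_C=19, EF_D=8, EF_E=6, EF_F=26, EF_G=11) = 26; EF_H = 26+10 = 36
Expected project duration μ = 36 days. Critical path: B → F → H.

Variance along critical path = 4.000 + 5.444 + 0.111 = 9.556; σ = √9.556 = 3.091 days.
Z = (30 − 36) / 3.091 = -1.941
P(T ≤ 30) = Φ(-1.941) ≈ 0.026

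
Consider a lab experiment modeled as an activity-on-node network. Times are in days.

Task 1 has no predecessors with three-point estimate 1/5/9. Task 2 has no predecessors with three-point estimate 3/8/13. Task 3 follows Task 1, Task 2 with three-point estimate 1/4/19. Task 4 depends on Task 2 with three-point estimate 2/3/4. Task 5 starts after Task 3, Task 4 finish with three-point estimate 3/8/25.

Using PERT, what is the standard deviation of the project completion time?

5.02 days

te_Task 1 = (1 + 4·5 + 9)/6 = 30/6 = 5; σ²_Task 1 = ((9−1)/6)² = 1.778
te_Task 2 = (3 + 4·8 + 13)/6 = 48/6 = 8; σ²_Task 2 = ((13−3)/6)² = 2.778
te_Task 3 = (1 + 4·4 + 19)/6 = 36/6 = 6; σ²_Task 3 = ((19−1)/6)² = 9.000
te_Task 4 = (2 + 4·3 + 4)/6 = 18/6 = 3; σ²_Task 4 = ((4−2)/6)² = 0.111
te_Task 5 = (3 + 4·8 + 25)/6 = 60/6 = 10; σ²_Task 5 = ((25−3)/6)² = 13.444

Forward pass:
ES_Task 1 = 0; EF_Task 1 = 5
ES_Task 2 = 0; EF_Task 2 = 8
ES_Task 3 = max(EF_Task 1=5, EF_Task 2=8) = 8; EF_Task 3 = 8+6 = 14
ES_Task 4 = 8; EF_Task 4 = 8+3 = 11
ES_Task 5 = max(EF_Task 3=14, EF_Task 4=11) = 14; EF_Task 5 = 14+10 = 24
Expected project duration μ = 24 days. Critical path: Task 2 → Task 3 → Task 5.

Variance along critical path = 2.778 + 9.000 + 13.444 = 25.222
σ = √25.222 = 5.022 days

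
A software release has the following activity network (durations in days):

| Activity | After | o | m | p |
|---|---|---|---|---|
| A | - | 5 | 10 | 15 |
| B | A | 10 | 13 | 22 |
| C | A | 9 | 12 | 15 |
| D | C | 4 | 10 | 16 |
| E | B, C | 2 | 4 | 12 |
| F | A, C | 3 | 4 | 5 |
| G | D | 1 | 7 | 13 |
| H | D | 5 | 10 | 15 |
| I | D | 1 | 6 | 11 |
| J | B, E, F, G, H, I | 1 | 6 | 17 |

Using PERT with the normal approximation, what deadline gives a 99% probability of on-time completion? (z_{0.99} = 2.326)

te_A = (5 + 4·10 + 15)/6 = 60/6 = 10; σ²_A = ((15−5)/6)² = 2.778
te_B = (10 + 4·13 + 22)/6 = 84/6 = 14; σ²_B = ((22−10)/6)² = 4.000
te_C = (9 + 4·12 + 15)/6 = 72/6 = 12; σ²_C = ((15−9)/6)² = 1.000
te_D = (4 + 4·10 + 16)/6 = 60/6 = 10; σ²_D = ((16−4)/6)² = 4.000
te_E = (2 + 4·4 + 12)/6 = 30/6 = 5; σ²_E = ((12−2)/6)² = 2.778
te_F = (3 + 4·4 + 5)/6 = 24/6 = 4; σ²_F = ((5−3)/6)² = 0.111
te_G = (1 + 4·7 + 13)/6 = 42/6 = 7; σ²_G = ((13−1)/6)² = 4.000
te_H = (5 + 4·10 + 15)/6 = 60/6 = 10; σ²_H = ((15−5)/6)² = 2.778
te_I = (1 + 4·6 + 11)/6 = 36/6 = 6; σ²_I = ((11−1)/6)² = 2.778
te_J = (1 + 4·6 + 17)/6 = 42/6 = 7; σ²_J = ((17−1)/6)² = 7.111

Forward pass:
ES_A = 0; EF_A = 10
ES_B = 10; EF_B = 10+14 = 24
ES_C = 10; EF_C = 10+12 = 22
ES_D = 22; EF_D = 22+10 = 32
ES_E = max(EF_B=24, EF_C=22) = 24; EF_E = 24+5 = 29
ES_F = max(EF_A=10, EF_C=22) = 22; EF_F = 22+4 = 26
ES_G = 32; EF_G = 32+7 = 39
ES_H = 32; EF_H = 32+10 = 42
ES_I = 32; EF_I = 32+6 = 38
ES_J = max(EF_B=24, EF_E=29, EF_F=26, EF_G=39, EF_H=42, EF_I=38) = 42; EF_J = 42+7 = 49
Expected project duration μ = 49 days. Critical path: A → C → D → H → J.

Variance along critical path = 2.778 + 1.000 + 4.000 + 2.778 + 7.111 = 17.667; σ = 4.203 days.
D = μ + z·σ = 49 + 2.326·4.203 = 58.8 days

58.8 days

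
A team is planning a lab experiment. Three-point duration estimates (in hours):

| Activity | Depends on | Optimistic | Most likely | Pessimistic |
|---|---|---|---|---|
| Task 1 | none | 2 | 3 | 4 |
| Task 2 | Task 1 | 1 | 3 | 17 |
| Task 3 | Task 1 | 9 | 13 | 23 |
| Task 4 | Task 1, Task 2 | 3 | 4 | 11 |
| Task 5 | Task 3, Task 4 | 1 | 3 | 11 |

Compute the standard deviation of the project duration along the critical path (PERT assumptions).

2.89 hours

te_Task 1 = (2 + 4·3 + 4)/6 = 18/6 = 3; σ²_Task 1 = ((4−2)/6)² = 0.111
te_Task 2 = (1 + 4·3 + 17)/6 = 30/6 = 5; σ²_Task 2 = ((17−1)/6)² = 7.111
te_Task 3 = (9 + 4·13 + 23)/6 = 84/6 = 14; σ²_Task 3 = ((23−9)/6)² = 5.444
te_Task 4 = (3 + 4·4 + 11)/6 = 30/6 = 5; σ²_Task 4 = ((11−3)/6)² = 1.778
te_Task 5 = (1 + 4·3 + 11)/6 = 24/6 = 4; σ²_Task 5 = ((11−1)/6)² = 2.778

Forward pass:
ES_Task 1 = 0; EF_Task 1 = 3
ES_Task 2 = 3; EF_Task 2 = 3+5 = 8
ES_Task 3 = 3; EF_Task 3 = 3+14 = 17
ES_Task 4 = max(EF_Task 1=3, EF_Task 2=8) = 8; EF_Task 4 = 8+5 = 13
ES_Task 5 = max(EF_Task 3=17, EF_Task 4=13) = 17; EF_Task 5 = 17+4 = 21
Expected project duration μ = 21 hours. Critical path: Task 1 → Task 3 → Task 5.

Variance along critical path = 0.111 + 5.444 + 2.778 = 8.333
σ = √8.333 = 2.887 hours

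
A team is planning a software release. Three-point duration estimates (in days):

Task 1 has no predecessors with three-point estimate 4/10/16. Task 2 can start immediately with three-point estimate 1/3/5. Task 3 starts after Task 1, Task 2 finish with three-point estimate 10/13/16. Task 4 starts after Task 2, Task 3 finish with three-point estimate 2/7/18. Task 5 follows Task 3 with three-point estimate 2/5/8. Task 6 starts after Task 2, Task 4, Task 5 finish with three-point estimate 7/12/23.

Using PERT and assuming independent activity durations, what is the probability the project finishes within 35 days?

te_Task 1 = (4 + 4·10 + 16)/6 = 60/6 = 10; σ²_Task 1 = ((16−4)/6)² = 4.000
te_Task 2 = (1 + 4·3 + 5)/6 = 18/6 = 3; σ²_Task 2 = ((5−1)/6)² = 0.444
te_Task 3 = (10 + 4·13 + 16)/6 = 78/6 = 13; σ²_Task 3 = ((16−10)/6)² = 1.000
te_Task 4 = (2 + 4·7 + 18)/6 = 48/6 = 8; σ²_Task 4 = ((18−2)/6)² = 7.111
te_Task 5 = (2 + 4·5 + 8)/6 = 30/6 = 5; σ²_Task 5 = ((8−2)/6)² = 1.000
te_Task 6 = (7 + 4·12 + 23)/6 = 78/6 = 13; σ²_Task 6 = ((23−7)/6)² = 7.111

Forward pass:
ES_Task 1 = 0; EF_Task 1 = 10
ES_Task 2 = 0; EF_Task 2 = 3
ES_Task 3 = max(EF_Task 1=10, EF_Task 2=3) = 10; EF_Task 3 = 10+13 = 23
ES_Task 4 = max(EF_Task 2=3, EF_Task 3=23) = 23; EF_Task 4 = 23+8 = 31
ES_Task 5 = 23; EF_Task 5 = 23+5 = 28
ES_Task 6 = max(EF_Task 2=3, EF_Task 4=31, EF_Task 5=28) = 31; EF_Task 6 = 31+13 = 44
Expected project duration μ = 44 days. Critical path: Task 1 → Task 3 → Task 4 → Task 6.

Variance along critical path = 4.000 + 1.000 + 7.111 + 7.111 = 19.222; σ = √19.222 = 4.384 days.
Z = (35 − 44) / 4.384 = -2.053
P(T ≤ 35) = Φ(-2.053) ≈ 0.020

0.020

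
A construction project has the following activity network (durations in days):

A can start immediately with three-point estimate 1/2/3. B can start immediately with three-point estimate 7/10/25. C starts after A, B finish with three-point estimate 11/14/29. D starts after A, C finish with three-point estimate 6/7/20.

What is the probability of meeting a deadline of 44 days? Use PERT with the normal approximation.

te_A = (1 + 4·2 + 3)/6 = 12/6 = 2; σ²_A = ((3−1)/6)² = 0.111
te_B = (7 + 4·10 + 25)/6 = 72/6 = 12; σ²_B = ((25−7)/6)² = 9.000
te_C = (11 + 4·14 + 29)/6 = 96/6 = 16; σ²_C = ((29−11)/6)² = 9.000
te_D = (6 + 4·7 + 20)/6 = 54/6 = 9; σ²_D = ((20−6)/6)² = 5.444

Forward pass:
ES_A = 0; EF_A = 2
ES_B = 0; EF_B = 12
ES_C = max(EF_A=2, EF_B=12) = 12; EF_C = 12+16 = 28
ES_D = max(EF_A=2, EF_C=28) = 28; EF_D = 28+9 = 37
Expected project duration μ = 37 days. Critical path: B → C → D.

Variance along critical path = 9.000 + 9.000 + 5.444 = 23.444; σ = √23.444 = 4.842 days.
Z = (44 − 37) / 4.842 = 1.446
P(T ≤ 44) = Φ(1.446) ≈ 0.926

0.926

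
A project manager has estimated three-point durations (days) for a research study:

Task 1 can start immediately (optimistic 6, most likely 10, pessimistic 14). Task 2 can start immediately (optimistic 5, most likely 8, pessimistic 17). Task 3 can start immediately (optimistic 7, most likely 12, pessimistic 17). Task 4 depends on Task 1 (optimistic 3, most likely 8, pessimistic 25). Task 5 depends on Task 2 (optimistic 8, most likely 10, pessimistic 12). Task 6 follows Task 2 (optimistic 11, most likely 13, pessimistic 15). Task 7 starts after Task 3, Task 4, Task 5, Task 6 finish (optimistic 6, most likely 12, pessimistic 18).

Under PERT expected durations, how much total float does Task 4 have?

2 days

te_Task 1 = (6 + 4·10 + 14)/6 = 60/6 = 10
te_Task 2 = (5 + 4·8 + 17)/6 = 54/6 = 9
te_Task 3 = (7 + 4·12 + 17)/6 = 72/6 = 12
te_Task 4 = (3 + 4·8 + 25)/6 = 60/6 = 10
te_Task 5 = (8 + 4·10 + 12)/6 = 60/6 = 10
te_Task 6 = (11 + 4·13 + 15)/6 = 78/6 = 13
te_Task 7 = (6 + 4·12 + 18)/6 = 72/6 = 12

Forward pass:
ES_Task 1 = 0; EF_Task 1 = 10
ES_Task 2 = 0; EF_Task 2 = 9
ES_Task 3 = 0; EF_Task 3 = 12
ES_Task 4 = 10; EF_Task 4 = 10+10 = 20
ES_Task 5 = 9; EF_Task 5 = 9+10 = 19
ES_Task 6 = 9; EF_Task 6 = 9+13 = 22
ES_Task 7 = max(EF_Task 3=12, EF_Task 4=20, EF_Task 5=19, EF_Task 6=22) = 22; EF_Task 7 = 22+12 = 34
Expected project duration μ = 34 days. Critical path: Task 2 → Task 6 → Task 7.

Backward pass:
LF_Task 7 = 34; LS_Task 7 = 34−12 = 22
LF_Task 6 = LS_Task 7 = 22; LS_Task 6 = 22−13 = 9
LF_Task 5 = LS_Task 7 = 22; LS_Task 5 = 22−10 = 12
LF_Task 4 = LS_Task 7 = 22; LS_Task 4 = 22−10 = 12
LF_Task 3 = LS_Task 7 = 22; LS_Task 3 = 22−12 = 10
LF_Task 2 = min(LS_Task 5=12, LS_Task 6=9) = 9; LS_Task 2 = 9−9 = 0
LF_Task 1 = LS_Task 4 = 12; LS_Task 1 = 12−10 = 2
Slack_Task 4 = LS_Task 4 − ES_Task 4 = 12 − 10 = 2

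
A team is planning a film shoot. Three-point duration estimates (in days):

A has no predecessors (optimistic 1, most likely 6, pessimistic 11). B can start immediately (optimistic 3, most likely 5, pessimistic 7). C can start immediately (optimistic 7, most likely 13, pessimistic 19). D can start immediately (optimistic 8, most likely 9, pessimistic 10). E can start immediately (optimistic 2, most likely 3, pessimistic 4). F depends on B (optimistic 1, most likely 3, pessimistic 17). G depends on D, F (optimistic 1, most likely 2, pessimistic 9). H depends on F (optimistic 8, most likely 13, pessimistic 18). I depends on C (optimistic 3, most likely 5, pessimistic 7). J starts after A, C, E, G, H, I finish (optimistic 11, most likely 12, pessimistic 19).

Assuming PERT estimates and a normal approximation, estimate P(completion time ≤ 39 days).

te_A = (1 + 4·6 + 11)/6 = 36/6 = 6; σ²_A = ((11−1)/6)² = 2.778
te_B = (3 + 4·5 + 7)/6 = 30/6 = 5; σ²_B = ((7−3)/6)² = 0.444
te_C = (7 + 4·13 + 19)/6 = 78/6 = 13; σ²_C = ((19−7)/6)² = 4.000
te_D = (8 + 4·9 + 10)/6 = 54/6 = 9; σ²_D = ((10−8)/6)² = 0.111
te_E = (2 + 4·3 + 4)/6 = 18/6 = 3; σ²_E = ((4−2)/6)² = 0.111
te_F = (1 + 4·3 + 17)/6 = 30/6 = 5; σ²_F = ((17−1)/6)² = 7.111
te_G = (1 + 4·2 + 9)/6 = 18/6 = 3; σ²_G = ((9−1)/6)² = 1.778
te_H = (8 + 4·13 + 18)/6 = 78/6 = 13; σ²_H = ((18−8)/6)² = 2.778
te_I = (3 + 4·5 + 7)/6 = 30/6 = 5; σ²_I = ((7−3)/6)² = 0.444
te_J = (11 + 4·12 + 19)/6 = 78/6 = 13; σ²_J = ((19−11)/6)² = 1.778

Forward pass:
ES_A = 0; EF_A = 6
ES_B = 0; EF_B = 5
ES_C = 0; EF_C = 13
ES_D = 0; EF_D = 9
ES_E = 0; EF_E = 3
ES_F = 5; EF_F = 5+5 = 10
ES_G = max(EF_D=9, EF_F=10) = 10; EF_G = 10+3 = 13
ES_H = 10; EF_H = 10+13 = 23
ES_I = 13; EF_I = 13+5 = 18
ES_J = max(EF_A=6, EF_C=13, EF_E=3, EF_G=13, EF_H=23, EF_I=18) = 23; EF_J = 23+13 = 36
Expected project duration μ = 36 days. Critical path: B → F → H → J.

Variance along critical path = 0.444 + 7.111 + 2.778 + 1.778 = 12.111; σ = √12.111 = 3.480 days.
Z = (39 − 36) / 3.480 = 0.862
P(T ≤ 39) = Φ(0.862) ≈ 0.806

0.806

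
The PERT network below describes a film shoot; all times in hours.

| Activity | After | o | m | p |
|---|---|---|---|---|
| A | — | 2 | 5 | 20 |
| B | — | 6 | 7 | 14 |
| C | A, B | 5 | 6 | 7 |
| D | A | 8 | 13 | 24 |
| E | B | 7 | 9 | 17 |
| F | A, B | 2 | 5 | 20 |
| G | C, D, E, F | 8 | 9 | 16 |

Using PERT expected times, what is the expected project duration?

te_A = (2 + 4·5 + 20)/6 = 42/6 = 7
te_B = (6 + 4·7 + 14)/6 = 48/6 = 8
te_C = (5 + 4·6 + 7)/6 = 36/6 = 6
te_D = (8 + 4·13 + 24)/6 = 84/6 = 14
te_E = (7 + 4·9 + 17)/6 = 60/6 = 10
te_F = (2 + 4·5 + 20)/6 = 42/6 = 7
te_G = (8 + 4·9 + 16)/6 = 60/6 = 10

Forward pass:
ES_A = 0; EF_A = 7
ES_B = 0; EF_B = 8
ES_C = max(EF_A=7, EF_B=8) = 8; EF_C = 8+6 = 14
ES_D = 7; EF_D = 7+14 = 21
ES_E = 8; EF_E = 8+10 = 18
ES_F = max(EF_A=7, EF_B=8) = 8; EF_F = 8+7 = 15
ES_G = max(EF_C=14, EF_D=21, EF_E=18, EF_F=15) = 21; EF_G = 21+10 = 31
Expected project duration μ = 31 hours. Critical path: A → D → G.

31 hours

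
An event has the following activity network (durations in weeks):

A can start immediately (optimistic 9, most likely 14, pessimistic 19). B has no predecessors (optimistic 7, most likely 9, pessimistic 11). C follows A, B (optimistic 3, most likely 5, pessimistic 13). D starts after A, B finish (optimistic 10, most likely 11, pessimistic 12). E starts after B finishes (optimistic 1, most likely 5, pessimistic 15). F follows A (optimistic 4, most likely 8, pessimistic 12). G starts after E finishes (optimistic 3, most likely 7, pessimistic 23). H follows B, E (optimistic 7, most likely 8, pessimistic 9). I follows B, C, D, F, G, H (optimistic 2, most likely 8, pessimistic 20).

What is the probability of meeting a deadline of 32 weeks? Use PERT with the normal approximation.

te_A = (9 + 4·14 + 19)/6 = 84/6 = 14; σ²_A = ((19−9)/6)² = 2.778
te_B = (7 + 4·9 + 11)/6 = 54/6 = 9; σ²_B = ((11−7)/6)² = 0.444
te_C = (3 + 4·5 + 13)/6 = 36/6 = 6; σ²_C = ((13−3)/6)² = 2.778
te_D = (10 + 4·11 + 12)/6 = 66/6 = 11; σ²_D = ((12−10)/6)² = 0.111
te_E = (1 + 4·5 + 15)/6 = 36/6 = 6; σ²_E = ((15−1)/6)² = 5.444
te_F = (4 + 4·8 + 12)/6 = 48/6 = 8; σ²_F = ((12−4)/6)² = 1.778
te_G = (3 + 4·7 + 23)/6 = 54/6 = 9; σ²_G = ((23−3)/6)² = 11.111
te_H = (7 + 4·8 + 9)/6 = 48/6 = 8; σ²_H = ((9−7)/6)² = 0.111
te_I = (2 + 4·8 + 20)/6 = 54/6 = 9; σ²_I = ((20−2)/6)² = 9.000

Forward pass:
ES_A = 0; EF_A = 14
ES_B = 0; EF_B = 9
ES_C = max(EF_A=14, EF_B=9) = 14; EF_C = 14+6 = 20
ES_D = max(EF_A=14, EF_B=9) = 14; EF_D = 14+11 = 25
ES_E = 9; EF_E = 9+6 = 15
ES_F = 14; EF_F = 14+8 = 22
ES_G = 15; EF_G = 15+9 = 24
ES_H = max(EF_B=9, EF_E=15) = 15; EF_H = 15+8 = 23
ES_I = max(EF_B=9, EF_C=20, EF_D=25, EF_F=22, EF_G=24, EF_H=23) = 25; EF_I = 25+9 = 34
Expected project duration μ = 34 weeks. Critical path: A → D → I.

Variance along critical path = 2.778 + 0.111 + 9.000 = 11.889; σ = √11.889 = 3.448 weeks.
Z = (32 − 34) / 3.448 = -0.580
P(T ≤ 32) = Φ(-0.580) ≈ 0.281

0.281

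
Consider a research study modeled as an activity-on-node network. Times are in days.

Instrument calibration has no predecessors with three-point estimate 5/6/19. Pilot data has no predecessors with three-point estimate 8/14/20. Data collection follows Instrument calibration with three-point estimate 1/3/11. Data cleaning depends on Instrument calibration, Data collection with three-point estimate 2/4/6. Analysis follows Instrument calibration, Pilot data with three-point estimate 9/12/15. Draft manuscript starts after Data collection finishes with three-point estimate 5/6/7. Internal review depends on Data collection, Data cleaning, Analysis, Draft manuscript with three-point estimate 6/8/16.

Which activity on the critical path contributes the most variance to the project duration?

Pilot data

te_Instrument calibration = (5 + 4·6 + 19)/6 = 48/6 = 8; σ²_Instrument calibration = ((19−5)/6)² = 5.444
te_Pilot data = (8 + 4·14 + 20)/6 = 84/6 = 14; σ²_Pilot data = ((20−8)/6)² = 4.000
te_Data collection = (1 + 4·3 + 11)/6 = 24/6 = 4; σ²_Data collection = ((11−1)/6)² = 2.778
te_Data cleaning = (2 + 4·4 + 6)/6 = 24/6 = 4; σ²_Data cleaning = ((6−2)/6)² = 0.444
te_Analysis = (9 + 4·12 + 15)/6 = 72/6 = 12; σ²_Analysis = ((15−9)/6)² = 1.000
te_Draft manuscript = (5 + 4·6 + 7)/6 = 36/6 = 6; σ²_Draft manuscript = ((7−5)/6)² = 0.111
te_Internal review = (6 + 4·8 + 16)/6 = 54/6 = 9; σ²_Internal review = ((16−6)/6)² = 2.778

Forward pass:
ES_Instrument calibration = 0; EF_Instrument calibration = 8
ES_Pilot data = 0; EF_Pilot data = 14
ES_Data collection = 8; EF_Data collection = 8+4 = 12
ES_Data cleaning = max(EF_Instrument calibration=8, EF_Data collection=12) = 12; EF_Data cleaning = 12+4 = 16
ES_Analysis = max(EF_Instrument calibration=8, EF_Pilot data=14) = 14; EF_Analysis = 14+12 = 26
ES_Draft manuscript = 12; EF_Draft manuscript = 12+6 = 18
ES_Internal review = max(EF_Data collection=12, EF_Data cleaning=16, EF_Analysis=26, EF_Draft manuscript=18) = 26; EF_Internal review = 26+9 = 35
Expected project duration μ = 35 days. Critical path: Pilot data → Analysis → Internal review.

Variances on critical path: σ²_Pilot data=4.000, σ²_Analysis=1.000, σ²_Internal review=2.778.
Largest is σ²_Pilot data = 4.000.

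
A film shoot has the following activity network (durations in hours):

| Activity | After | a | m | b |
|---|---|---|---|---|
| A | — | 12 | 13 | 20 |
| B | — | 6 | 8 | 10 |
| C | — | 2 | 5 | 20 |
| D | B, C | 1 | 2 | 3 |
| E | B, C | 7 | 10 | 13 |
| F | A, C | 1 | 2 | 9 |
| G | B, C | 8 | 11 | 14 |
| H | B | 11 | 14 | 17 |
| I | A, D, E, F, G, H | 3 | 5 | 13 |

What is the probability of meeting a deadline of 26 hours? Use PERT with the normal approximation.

0.165

te_A = (12 + 4·13 + 20)/6 = 84/6 = 14; σ²_A = ((20−12)/6)² = 1.778
te_B = (6 + 4·8 + 10)/6 = 48/6 = 8; σ²_B = ((10−6)/6)² = 0.444
te_C = (2 + 4·5 + 20)/6 = 42/6 = 7; σ²_C = ((20−2)/6)² = 9.000
te_D = (1 + 4·2 + 3)/6 = 12/6 = 2; σ²_D = ((3−1)/6)² = 0.111
te_E = (7 + 4·10 + 13)/6 = 60/6 = 10; σ²_E = ((13−7)/6)² = 1.000
te_F = (1 + 4·2 + 9)/6 = 18/6 = 3; σ²_F = ((9−1)/6)² = 1.778
te_G = (8 + 4·11 + 14)/6 = 66/6 = 11; σ²_G = ((14−8)/6)² = 1.000
te_H = (11 + 4·14 + 17)/6 = 84/6 = 14; σ²_H = ((17−11)/6)² = 1.000
te_I = (3 + 4·5 + 13)/6 = 36/6 = 6; σ²_I = ((13−3)/6)² = 2.778

Forward pass:
ES_A = 0; EF_A = 14
ES_B = 0; EF_B = 8
ES_C = 0; EF_C = 7
ES_D = max(EF_B=8, EF_C=7) = 8; EF_D = 8+2 = 10
ES_E = max(EF_B=8, EF_C=7) = 8; EF_E = 8+10 = 18
ES_F = max(EF_A=14, EF_C=7) = 14; EF_F = 14+3 = 17
ES_G = max(EF_B=8, EF_C=7) = 8; EF_G = 8+11 = 19
ES_H = 8; EF_H = 8+14 = 22
ES_I = max(EF_A=14, EF_D=10, EF_E=18, EF_F=17, EF_G=19, EF_H=22) = 22; EF_I = 22+6 = 28
Expected project duration μ = 28 hours. Critical path: B → H → I.

Variance along critical path = 0.444 + 1.000 + 2.778 = 4.222; σ = √4.222 = 2.055 hours.
Z = (26 − 28) / 2.055 = -0.973
P(T ≤ 26) = Φ(-0.973) ≈ 0.165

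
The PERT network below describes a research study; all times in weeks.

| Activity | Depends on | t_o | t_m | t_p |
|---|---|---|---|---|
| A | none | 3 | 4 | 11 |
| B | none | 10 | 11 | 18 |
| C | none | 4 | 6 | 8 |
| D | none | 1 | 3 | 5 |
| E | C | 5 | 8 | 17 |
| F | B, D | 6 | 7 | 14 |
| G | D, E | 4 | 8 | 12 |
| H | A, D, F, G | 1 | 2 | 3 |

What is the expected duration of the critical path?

25 weeks

te_A = (3 + 4·4 + 11)/6 = 30/6 = 5
te_B = (10 + 4·11 + 18)/6 = 72/6 = 12
te_C = (4 + 4·6 + 8)/6 = 36/6 = 6
te_D = (1 + 4·3 + 5)/6 = 18/6 = 3
te_E = (5 + 4·8 + 17)/6 = 54/6 = 9
te_F = (6 + 4·7 + 14)/6 = 48/6 = 8
te_G = (4 + 4·8 + 12)/6 = 48/6 = 8
te_H = (1 + 4·2 + 3)/6 = 12/6 = 2

Forward pass:
ES_A = 0; EF_A = 5
ES_B = 0; EF_B = 12
ES_C = 0; EF_C = 6
ES_D = 0; EF_D = 3
ES_E = 6; EF_E = 6+9 = 15
ES_F = max(EF_B=12, EF_D=3) = 12; EF_F = 12+8 = 20
ES_G = max(EF_D=3, EF_E=15) = 15; EF_G = 15+8 = 23
ES_H = max(EF_A=5, EF_D=3, EF_F=20, EF_G=23) = 23; EF_H = 23+2 = 25
Expected project duration μ = 25 weeks. Critical path: C → E → G → H.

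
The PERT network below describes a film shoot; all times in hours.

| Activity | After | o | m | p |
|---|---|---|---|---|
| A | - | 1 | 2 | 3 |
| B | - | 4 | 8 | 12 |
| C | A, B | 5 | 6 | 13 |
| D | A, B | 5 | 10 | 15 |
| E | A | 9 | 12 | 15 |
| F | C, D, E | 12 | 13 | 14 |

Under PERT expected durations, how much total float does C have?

3 hours

te_A = (1 + 4·2 + 3)/6 = 12/6 = 2
te_B = (4 + 4·8 + 12)/6 = 48/6 = 8
te_C = (5 + 4·6 + 13)/6 = 42/6 = 7
te_D = (5 + 4·10 + 15)/6 = 60/6 = 10
te_E = (9 + 4·12 + 15)/6 = 72/6 = 12
te_F = (12 + 4·13 + 14)/6 = 78/6 = 13

Forward pass:
ES_A = 0; EF_A = 2
ES_B = 0; EF_B = 8
ES_C = max(EF_A=2, EF_B=8) = 8; EF_C = 8+7 = 15
ES_D = max(EF_A=2, EF_B=8) = 8; EF_D = 8+10 = 18
ES_E = 2; EF_E = 2+12 = 14
ES_F = max(EF_C=15, EF_D=18, EF_E=14) = 18; EF_F = 18+13 = 31
Expected project duration μ = 31 hours. Critical path: B → D → F.

Backward pass:
LF_F = 31; LS_F = 31−13 = 18
LF_E = LS_F = 18; LS_E = 18−12 = 6
LF_D = LS_F = 18; LS_D = 18−10 = 8
LF_C = LS_F = 18; LS_C = 18−7 = 11
LF_B = min(LS_C=11, LS_D=8) = 8; LS_B = 8−8 = 0
LF_A = min(LS_C=11, LS_D=8, LS_E=6) = 6; LS_A = 6−2 = 4
Slack_C = LS_C − ES_C = 11 − 8 = 3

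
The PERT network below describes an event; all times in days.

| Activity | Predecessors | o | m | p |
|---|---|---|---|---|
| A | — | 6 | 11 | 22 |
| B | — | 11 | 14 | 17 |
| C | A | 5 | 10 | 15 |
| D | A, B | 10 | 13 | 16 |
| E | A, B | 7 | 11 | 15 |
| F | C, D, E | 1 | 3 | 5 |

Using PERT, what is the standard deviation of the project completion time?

1.56 days

te_A = (6 + 4·11 + 22)/6 = 72/6 = 12; σ²_A = ((22−6)/6)² = 7.111
te_B = (11 + 4·14 + 17)/6 = 84/6 = 14; σ²_B = ((17−11)/6)² = 1.000
te_C = (5 + 4·10 + 15)/6 = 60/6 = 10; σ²_C = ((15−5)/6)² = 2.778
te_D = (10 + 4·13 + 16)/6 = 78/6 = 13; σ²_D = ((16−10)/6)² = 1.000
te_E = (7 + 4·11 + 15)/6 = 66/6 = 11; σ²_E = ((15−7)/6)² = 1.778
te_F = (1 + 4·3 + 5)/6 = 18/6 = 3; σ²_F = ((5−1)/6)² = 0.444

Forward pass:
ES_A = 0; EF_A = 12
ES_B = 0; EF_B = 14
ES_C = 12; EF_C = 12+10 = 22
ES_D = max(EF_A=12, EF_B=14) = 14; EF_D = 14+13 = 27
ES_E = max(EF_A=12, EF_B=14) = 14; EF_E = 14+11 = 25
ES_F = max(EF_C=22, EF_D=27, EF_E=25) = 27; EF_F = 27+3 = 30
Expected project duration μ = 30 days. Critical path: B → D → F.

Variance along critical path = 1.000 + 1.000 + 0.444 = 2.444
σ = √2.444 = 1.563 days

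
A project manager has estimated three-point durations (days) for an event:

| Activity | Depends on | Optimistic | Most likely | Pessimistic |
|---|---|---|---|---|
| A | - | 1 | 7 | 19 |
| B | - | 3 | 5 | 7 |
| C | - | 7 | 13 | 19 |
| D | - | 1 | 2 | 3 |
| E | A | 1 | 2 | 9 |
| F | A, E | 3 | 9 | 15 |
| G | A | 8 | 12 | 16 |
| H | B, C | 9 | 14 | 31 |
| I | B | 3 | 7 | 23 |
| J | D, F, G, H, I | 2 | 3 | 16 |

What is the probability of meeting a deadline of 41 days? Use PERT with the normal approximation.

te_A = (1 + 4·7 + 19)/6 = 48/6 = 8; σ²_A = ((19−1)/6)² = 9.000
te_B = (3 + 4·5 + 7)/6 = 30/6 = 5; σ²_B = ((7−3)/6)² = 0.444
te_C = (7 + 4·13 + 19)/6 = 78/6 = 13; σ²_C = ((19−7)/6)² = 4.000
te_D = (1 + 4·2 + 3)/6 = 12/6 = 2; σ²_D = ((3−1)/6)² = 0.111
te_E = (1 + 4·2 + 9)/6 = 18/6 = 3; σ²_E = ((9−1)/6)² = 1.778
te_F = (3 + 4·9 + 15)/6 = 54/6 = 9; σ²_F = ((15−3)/6)² = 4.000
te_G = (8 + 4·12 + 16)/6 = 72/6 = 12; σ²_G = ((16−8)/6)² = 1.778
te_H = (9 + 4·14 + 31)/6 = 96/6 = 16; σ²_H = ((31−9)/6)² = 13.444
te_I = (3 + 4·7 + 23)/6 = 54/6 = 9; σ²_I = ((23−3)/6)² = 11.111
te_J = (2 + 4·3 + 16)/6 = 30/6 = 5; σ²_J = ((16−2)/6)² = 5.444

Forward pass:
ES_A = 0; EF_A = 8
ES_B = 0; EF_B = 5
ES_C = 0; EF_C = 13
ES_D = 0; EF_D = 2
ES_E = 8; EF_E = 8+3 = 11
ES_F = max(EF_A=8, EF_E=11) = 11; EF_F = 11+9 = 20
ES_G = 8; EF_G = 8+12 = 20
ES_H = max(EF_B=5, EF_C=13) = 13; EF_H = 13+16 = 29
ES_I = 5; EF_I = 5+9 = 14
ES_J = max(EF_D=2, EF_F=20, EF_G=20, EF_H=29, EF_I=14) = 29; EF_J = 29+5 = 34
Expected project duration μ = 34 days. Critical path: C → H → J.

Variance along critical path = 4.000 + 13.444 + 5.444 = 22.889; σ = √22.889 = 4.784 days.
Z = (41 − 34) / 4.784 = 1.463
P(T ≤ 41) = Φ(1.463) ≈ 0.928

0.928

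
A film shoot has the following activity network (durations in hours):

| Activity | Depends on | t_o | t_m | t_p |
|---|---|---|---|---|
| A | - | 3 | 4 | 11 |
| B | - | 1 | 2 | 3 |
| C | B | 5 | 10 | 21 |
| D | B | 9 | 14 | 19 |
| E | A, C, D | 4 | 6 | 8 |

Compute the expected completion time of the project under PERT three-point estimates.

22 hours

te_A = (3 + 4·4 + 11)/6 = 30/6 = 5
te_B = (1 + 4·2 + 3)/6 = 12/6 = 2
te_C = (5 + 4·10 + 21)/6 = 66/6 = 11
te_D = (9 + 4·14 + 19)/6 = 84/6 = 14
te_E = (4 + 4·6 + 8)/6 = 36/6 = 6

Forward pass:
ES_A = 0; EF_A = 5
ES_B = 0; EF_B = 2
ES_C = 2; EF_C = 2+11 = 13
ES_D = 2; EF_D = 2+14 = 16
ES_E = max(EF_A=5, EF_C=13, EF_D=16) = 16; EF_E = 16+6 = 22
Expected project duration μ = 22 hours. Critical path: B → D → E.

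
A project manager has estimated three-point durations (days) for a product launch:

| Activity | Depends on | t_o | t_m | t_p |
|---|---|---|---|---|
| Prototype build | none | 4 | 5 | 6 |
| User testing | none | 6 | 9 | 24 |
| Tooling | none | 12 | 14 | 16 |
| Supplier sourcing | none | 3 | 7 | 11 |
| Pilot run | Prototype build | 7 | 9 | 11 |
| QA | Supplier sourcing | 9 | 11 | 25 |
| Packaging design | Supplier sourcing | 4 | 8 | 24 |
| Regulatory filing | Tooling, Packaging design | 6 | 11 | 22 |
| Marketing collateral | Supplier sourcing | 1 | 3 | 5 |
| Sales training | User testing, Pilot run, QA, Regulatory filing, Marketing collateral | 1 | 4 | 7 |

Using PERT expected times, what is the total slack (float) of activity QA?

te_Prototype build = (4 + 4·5 + 6)/6 = 30/6 = 5
te_User testing = (6 + 4·9 + 24)/6 = 66/6 = 11
te_Tooling = (12 + 4·14 + 16)/6 = 84/6 = 14
te_Supplier sourcing = (3 + 4·7 + 11)/6 = 42/6 = 7
te_Pilot run = (7 + 4·9 + 11)/6 = 54/6 = 9
te_QA = (9 + 4·11 + 25)/6 = 78/6 = 13
te_Packaging design = (4 + 4·8 + 24)/6 = 60/6 = 10
te_Regulatory filing = (6 + 4·11 + 22)/6 = 72/6 = 12
te_Marketing collateral = (1 + 4·3 + 5)/6 = 18/6 = 3
te_Sales training = (1 + 4·4 + 7)/6 = 24/6 = 4

Forward pass:
ES_Prototype build = 0; EF_Prototype build = 5
ES_User testing = 0; EF_User testing = 11
ES_Tooling = 0; EF_Tooling = 14
ES_Supplier sourcing = 0; EF_Supplier sourcing = 7
ES_Pilot run = 5; EF_Pilot run = 5+9 = 14
ES_QA = 7; EF_QA = 7+13 = 20
ES_Packaging design = 7; EF_Packaging design = 7+10 = 17
ES_Regulatory filing = max(EF_Tooling=14, EF_Packaging design=17) = 17; EF_Regulatory filing = 17+12 = 29
ES_Marketing collateral = 7; EF_Marketing collateral = 7+3 = 10
ES_Sales training = max(EF_User testing=11, EF_Pilot run=14, EF_QA=20, EF_Regulatory filing=29, EF_Marketing collateral=10) = 29; EF_Sales training = 29+4 = 33
Expected project duration μ = 33 days. Critical path: Supplier sourcing → Packaging design → Regulatory filing → Sales training.

Backward pass:
LF_Sales training = 33; LS_Sales training = 33−4 = 29
LF_Marketing collateral = LS_Sales training = 29; LS_Marketing collateral = 29−3 = 26
LF_Regulatory filing = LS_Sales training = 29; LS_Regulatory filing = 29−12 = 17
LF_Packaging design = LS_Regulatory filing = 17; LS_Packaging design = 17−10 = 7
LF_QA = LS_Sales training = 29; LS_QA = 29−13 = 16
LF_Pilot run = LS_Sales training = 29; LS_Pilot run = 29−9 = 20
LF_Supplier sourcing = min(LS_QA=16, LS_Packaging design=7, LS_Marketing collateral=26) = 7; LS_Supplier sourcing = 7−7 = 0
LF_Tooling = LS_Regulatory filing = 17; LS_Tooling = 17−14 = 3
LF_User testing = LS_Sales training = 29; LS_User testing = 29−11 = 18
LF_Prototype build = LS_Pilot run = 20; LS_Prototype build = 20−5 = 15
Slack_QA = LS_QA − ES_QA = 16 − 7 = 9

9 days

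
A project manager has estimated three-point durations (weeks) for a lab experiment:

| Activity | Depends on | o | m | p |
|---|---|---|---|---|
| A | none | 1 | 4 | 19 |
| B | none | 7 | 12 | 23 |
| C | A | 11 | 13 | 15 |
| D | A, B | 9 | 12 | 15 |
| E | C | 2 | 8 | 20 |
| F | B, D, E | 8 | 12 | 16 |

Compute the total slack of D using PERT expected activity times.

te_A = (1 + 4·4 + 19)/6 = 36/6 = 6
te_B = (7 + 4·12 + 23)/6 = 78/6 = 13
te_C = (11 + 4·13 + 15)/6 = 78/6 = 13
te_D = (9 + 4·12 + 15)/6 = 72/6 = 12
te_E = (2 + 4·8 + 20)/6 = 54/6 = 9
te_F = (8 + 4·12 + 16)/6 = 72/6 = 12

Forward pass:
ES_A = 0; EF_A = 6
ES_B = 0; EF_B = 13
ES_C = 6; EF_C = 6+13 = 19
ES_D = max(EF_A=6, EF_B=13) = 13; EF_D = 13+12 = 25
ES_E = 19; EF_E = 19+9 = 28
ES_F = max(EF_B=13, EF_D=25, EF_E=28) = 28; EF_F = 28+12 = 40
Expected project duration μ = 40 weeks. Critical path: A → C → E → F.

Backward pass:
LF_F = 40; LS_F = 40−12 = 28
LF_E = LS_F = 28; LS_E = 28−9 = 19
LF_D = LS_F = 28; LS_D = 28−12 = 16
LF_C = LS_E = 19; LS_C = 19−13 = 6
LF_B = min(LS_D=16, LS_F=28) = 16; LS_B = 16−13 = 3
LF_A = min(LS_C=6, LS_D=16) = 6; LS_A = 6−6 = 0
Slack_D = LS_D − ES_D = 16 − 13 = 3

3 weeks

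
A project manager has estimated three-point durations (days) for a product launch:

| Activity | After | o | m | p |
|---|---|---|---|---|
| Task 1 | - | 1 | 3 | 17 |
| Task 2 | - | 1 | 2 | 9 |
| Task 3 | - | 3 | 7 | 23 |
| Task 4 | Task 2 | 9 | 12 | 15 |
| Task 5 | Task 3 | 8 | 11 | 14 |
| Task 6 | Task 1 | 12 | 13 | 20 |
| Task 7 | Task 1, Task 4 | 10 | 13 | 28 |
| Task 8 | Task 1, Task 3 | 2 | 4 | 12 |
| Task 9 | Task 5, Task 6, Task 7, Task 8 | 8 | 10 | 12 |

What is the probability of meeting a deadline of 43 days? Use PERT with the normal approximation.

0.805

te_Task 1 = (1 + 4·3 + 17)/6 = 30/6 = 5; σ²_Task 1 = ((17−1)/6)² = 7.111
te_Task 2 = (1 + 4·2 + 9)/6 = 18/6 = 3; σ²_Task 2 = ((9−1)/6)² = 1.778
te_Task 3 = (3 + 4·7 + 23)/6 = 54/6 = 9; σ²_Task 3 = ((23−3)/6)² = 11.111
te_Task 4 = (9 + 4·12 + 15)/6 = 72/6 = 12; σ²_Task 4 = ((15−9)/6)² = 1.000
te_Task 5 = (8 + 4·11 + 14)/6 = 66/6 = 11; σ²_Task 5 = ((14−8)/6)² = 1.000
te_Task 6 = (12 + 4·13 + 20)/6 = 84/6 = 14; σ²_Task 6 = ((20−12)/6)² = 1.778
te_Task 7 = (10 + 4·13 + 28)/6 = 90/6 = 15; σ²_Task 7 = ((28−10)/6)² = 9.000
te_Task 8 = (2 + 4·4 + 12)/6 = 30/6 = 5; σ²_Task 8 = ((12−2)/6)² = 2.778
te_Task 9 = (8 + 4·10 + 12)/6 = 60/6 = 10; σ²_Task 9 = ((12−8)/6)² = 0.444

Forward pass:
ES_Task 1 = 0; EF_Task 1 = 5
ES_Task 2 = 0; EF_Task 2 = 3
ES_Task 3 = 0; EF_Task 3 = 9
ES_Task 4 = 3; EF_Task 4 = 3+12 = 15
ES_Task 5 = 9; EF_Task 5 = 9+11 = 20
ES_Task 6 = 5; EF_Task 6 = 5+14 = 19
ES_Task 7 = max(EF_Task 1=5, EF_Task 4=15) = 15; EF_Task 7 = 15+15 = 30
ES_Task 8 = max(EF_Task 1=5, EF_Task 3=9) = 9; EF_Task 8 = 9+5 = 14
ES_Task 9 = max(EF_Task 5=20, EF_Task 6=19, EF_Task 7=30, EF_Task 8=14) = 30; EF_Task 9 = 30+10 = 40
Expected project duration μ = 40 days. Critical path: Task 2 → Task 4 → Task 7 → Task 9.

Variance along critical path = 1.778 + 1.000 + 9.000 + 0.444 = 12.222; σ = √12.222 = 3.496 days.
Z = (43 − 40) / 3.496 = 0.858
P(T ≤ 43) = Φ(0.858) ≈ 0.805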